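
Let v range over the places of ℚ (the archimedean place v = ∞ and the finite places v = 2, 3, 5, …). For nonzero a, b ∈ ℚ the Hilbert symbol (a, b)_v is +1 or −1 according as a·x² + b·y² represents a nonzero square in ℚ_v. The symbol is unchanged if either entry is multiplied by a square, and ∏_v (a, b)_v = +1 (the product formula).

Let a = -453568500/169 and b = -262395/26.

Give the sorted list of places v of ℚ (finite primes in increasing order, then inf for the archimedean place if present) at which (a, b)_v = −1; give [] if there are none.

[2, 5, 7, 13, 17, inf]

(a, b) ≡ (-85, -15470) mod (ℚ^×)²; places V = {2, 3, 5, 7, 11, 13, 17, ∞}.
(a,b)_11: α=2, u≡9; β=0, v≡8 (mod 11); (9|11)=+1, (8|11)=-1; sign (−1)^0·+1^0·-1^2 = +1.
(a,b)_∞: sgn(-85)=−, sgn(-15470)=−, so -1.
(a,b)_7: α=2, u≡6; β=3, v≡1 (mod 7); (6|7)=-1, (1|7)=+1; sign (−1)^0·-1^3·+1^2 = -1.
(a,b)_3: α=2, u≡2; β=2, v≡1 (mod 3); (2|3)=-1, (1|3)=+1; sign (−1)^0·-1^2·+1^2 = +1.
(a,b)_5: α=3, u≡3; β=1, v≡1 (mod 5); (3|5)=-1, (1|5)=+1; sign (−1)^0·-1^1·+1^3 = -1.
(a,b)_17: α=1, u≡3; β=1, v≡2 (mod 17); (3|17)=-1, (2|17)=+1; sign (−1)^0·-1^1·+1^1 = -1.
(a,b)_13: α=-2, u≡5; β=-1, v≡5 (mod 13); (5|13)=-1, (5|13)=-1; sign (−1)^0·-1^-1·-1^-2 = -1.
(a,b)_2: α=2, β=-1; u≡3, v≡1 (mod 8); ε(u)ε(v)=1·0, αω(v)=2·0, βω(u)=-1·1; sum ≡ 1  ⇒  -1.
Ram(-85, -15470) = {2, 5, 7, 13, 17, ∞}; no ℚ_2-point on the conic.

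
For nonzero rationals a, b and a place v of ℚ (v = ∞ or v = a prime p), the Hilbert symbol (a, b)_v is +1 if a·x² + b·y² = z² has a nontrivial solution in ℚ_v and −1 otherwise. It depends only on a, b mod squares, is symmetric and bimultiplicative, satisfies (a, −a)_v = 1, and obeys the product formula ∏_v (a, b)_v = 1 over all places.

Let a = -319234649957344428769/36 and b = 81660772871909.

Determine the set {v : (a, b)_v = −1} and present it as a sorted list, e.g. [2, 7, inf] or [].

(a, b) ≡ (-48663769, 29) mod (ℚ^×)²; places V = {2, 3, 7, 11, 19, 29, 31, 37, ∞}.
(a,b)_29: α=3, u≡5; β=1, v≡25 (mod 29); (5|29)=+1, (25|29)=+1; sign (−1)^0·+1^1·+1^3 = +1.
(a,b)_3: α=-2, u≡2; β=0, v≡2 (mod 3); (2|3)=-1, (2|3)=-1; sign (−1)^0·-1^0·-1^-2 = +1.
(a,b)_37: α=3, u≡5; β=2, v≡18 (mod 37); (5|37)=-1, (18|37)=-1; sign (−1)^0·-1^2·-1^3 = -1.
(a,b)_19: α=1, u≡6; β=2, v≡15 (mod 19); (6|19)=+1, (15|19)=-1; sign (−1)^0·+1^2·-1^1 = -1.
(a,b)_2: α=-2, β=0; u≡7, v≡5 (mod 8); ε(u)ε(v)=1·0, αω(v)=-2·1, βω(u)=0·0; sum ≡ 0  ⇒  +1.
(a,b)_∞: sgn(-48663769)=−, sgn(29)=+, so +1.
(a,b)_11: α=3, u≡9; β=2, v≡8 (mod 11); (9|11)=+1, (8|11)=-1; sign (−1)^0·+1^2·-1^3 = -1.
(a,b)_7: α=3, u≡5; β=2, v≡1 (mod 7); (5|7)=-1, (1|7)=+1; sign (−1)^0·-1^2·+1^3 = +1.
(a,b)_31: α=3, u≡10; β=2, v≡12 (mod 31); (10|31)=+1, (12|31)=-1; sign (−1)^0·+1^2·-1^3 = -1.
(-48663769, 29 / ℚ) ramifies at {11, 19, 31, 37}: a division algebra.

[11, 19, 31, 37]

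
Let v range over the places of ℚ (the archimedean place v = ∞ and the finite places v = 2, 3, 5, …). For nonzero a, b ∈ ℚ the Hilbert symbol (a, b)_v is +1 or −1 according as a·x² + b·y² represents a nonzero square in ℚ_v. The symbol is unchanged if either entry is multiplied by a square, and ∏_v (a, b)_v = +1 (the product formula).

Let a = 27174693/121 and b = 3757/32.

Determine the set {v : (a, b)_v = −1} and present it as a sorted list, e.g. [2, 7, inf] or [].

[2, 3, 7, 31]

(a, b) ≡ (160797, 26) mod (ℚ^×)²; places V = {2, 3, 7, 11, 13, 17, 19, 31, ∞}.
(a,b)_13: α=3, u≡8; β=1, v≡7 (mod 13); (8|13)=-1, (7|13)=-1; sign (−1)^0·-1^1·-1^3 = +1.
(a,b)_2: α=0, β=-5; u≡5, v≡5 (mod 8); ε(u)ε(v)=0·0, αω(v)=0·1, βω(u)=-5·1; sum ≡ 1  ⇒  -1.
(a,b)_19: α=1, u≡14; β=0, v≡4 (mod 19); (14|19)=-1, (4|19)=+1; sign (−1)^0·-1^0·+1^1 = +1.
(a,b)_7: α=1, u≡2; β=0, v≡3 (mod 7); (2|7)=+1, (3|7)=-1; sign (−1)^0·+1^0·-1^1 = -1.
(a,b)_11: α=-2, u≡7; β=0, v≡5 (mod 11); (7|11)=-1, (5|11)=+1; sign (−1)^0·-1^0·+1^-2 = +1.
(a,b)_17: α=0, u≡3; β=2, v≡2 (mod 17); (3|17)=-1, (2|17)=+1; sign (−1)^0·-1^2·+1^0 = +1.
(a,b)_31: α=1, u≡5; β=0, v≡6 (mod 31); (5|31)=+1, (6|31)=-1; sign (−1)^0·+1^0·-1^1 = -1.
(a,b)_∞: sgn(160797)=+, sgn(26)=+, so +1.
(a,b)_3: α=1, u≡1; β=0, v≡2 (mod 3); (1|3)=+1, (2|3)=-1; sign (−1)^0·+1^0·-1^1 = -1.
Ram(160797, 26) = {2, 3, 7, 31}; no ℚ_2-point on the conic.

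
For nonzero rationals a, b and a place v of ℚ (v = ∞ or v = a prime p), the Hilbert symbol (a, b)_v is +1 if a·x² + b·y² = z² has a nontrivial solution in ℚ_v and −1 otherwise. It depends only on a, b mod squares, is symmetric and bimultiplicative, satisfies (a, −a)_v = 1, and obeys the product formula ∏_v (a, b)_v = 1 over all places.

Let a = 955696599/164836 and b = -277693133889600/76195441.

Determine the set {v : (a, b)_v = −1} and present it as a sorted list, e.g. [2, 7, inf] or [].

(a, b) ≡ (2431, -561) mod (ℚ^×)²; places V = {2, 3, 5, 7, 11, 13, 17, 19, 29, 41, 43, ∞}.
(a,b)_11: α=3, u≡4; β=3, v≡4 (mod 11); (4|11)=+1, (4|11)=+1; sign (−1)^1·+1^3·+1^3 = -1.
(a,b)_17: α=1, u≡7; β=1, v≡16 (mod 17); (7|17)=-1, (16|17)=+1; sign (−1)^0·-1^1·+1^1 = -1.
(a,b)_13: α=1, u≡5; β=2, v≡5 (mod 13); (5|13)=-1, (5|13)=-1; sign (−1)^0·-1^2·-1^1 = -1.
(a,b)_3: α=2, u≡1; β=3, v≡2 (mod 3); (1|3)=+1, (2|3)=-1; sign (−1)^0·+1^3·-1^2 = +1.
(a,b)_7: α=-2, u≡1; β=-2, v≡5 (mod 7); (1|7)=+1, (5|7)=-1; sign (−1)^0·+1^-2·-1^-2 = +1.
(a,b)_19: α=2, u≡15; β=0, v≡1 (mod 19); (15|19)=-1, (1|19)=+1; sign (−1)^0·-1^0·+1^2 = +1.
(a,b)_2: α=-2, β=6; u≡7, v≡7 (mod 8); ε(u)ε(v)=1·1, αω(v)=-2·0, βω(u)=6·0; sum ≡ 1  ⇒  -1.
(a,b)_43: α=0, u≡21; β=-2, v≡21 (mod 43); (21|43)=+1, (21|43)=+1; sign (−1)^0·+1^-2·+1^0 = +1.
(a,b)_29: α=-2, u≡16; β=-2, v≡12 (mod 29); (16|29)=+1, (12|29)=-1; sign (−1)^0·+1^-2·-1^-2 = +1.
(a,b)_5: α=0, u≡4; β=2, v≡1 (mod 5); (4|5)=+1, (1|5)=+1; sign (−1)^0·+1^2·+1^0 = +1.
(a,b)_∞: sgn(2431)=+, sgn(-561)=−, so +1.
(a,b)_41: α=0, u≡26; β=2, v≡14 (mod 41); (26|41)=-1, (14|41)=-1; sign (−1)^0·-1^2·-1^0 = +1.
|Ram(2431, -561)| = 4, even; anisotropic at {2, 11, 13, 17}.

[2, 11, 13, 17]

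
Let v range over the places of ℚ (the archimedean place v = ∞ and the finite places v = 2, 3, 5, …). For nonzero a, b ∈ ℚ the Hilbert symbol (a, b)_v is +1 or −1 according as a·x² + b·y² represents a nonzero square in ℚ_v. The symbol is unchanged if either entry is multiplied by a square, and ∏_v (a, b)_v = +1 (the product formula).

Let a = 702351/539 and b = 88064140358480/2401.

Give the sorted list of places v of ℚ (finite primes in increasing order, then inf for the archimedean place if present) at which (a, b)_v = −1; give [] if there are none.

Mod squares: a ≡ 95381, b ≡ 5. Check v ∈ {∞, 2, 3, 5, 7, 11, 13, 23, 29}.
v=5: a=5^0·(≡4), b=5^1·(≡1) mod 5; (4|5)=+1, (1|5)=+1; (−1)^{0·1·2}·(+1)^1·(+1)^0 = +1.
v=3: a=3^4·(≡2), b=3^0·(≡2) mod 3; (2|3)=-1, (2|3)=-1; (−1)^{4·0·1}·(-1)^0·(-1)^4 = +1.
v=2: v_2(a)=0, v_2(b)=4; units ≡ 5, 5 (mod 8); ε·ε+αω+βω = 0·0+0·1+4·1 ≡ 0  ⇒  (a,b)_2 = +1.
v=23: a=23^1·(≡20), b=23^2·(≡22) mod 23; (20|23)=-1, (22|23)=-1; (−1)^{1·2·11}·(-1)^2·(-1)^1 = -1.
v=11: a=11^-1·(≡9), b=11^4·(≡9) mod 11; (9|11)=+1, (9|11)=+1; (−1)^{-1·4·5}·(+1)^4·(+1)^-1 = +1.
v=∞: 95381 > 0 and 5 > 0  ⇒  (a,b)_∞ = +1.
v=7: a=7^-2·(≡5), b=7^-4·(≡6) mod 7; (5|7)=-1, (6|7)=-1; (−1)^{-2·-4·3}·(-1)^-4·(-1)^-2 = +1.
v=29: a=29^1·(≡19), b=29^2·(≡28) mod 29; (19|29)=-1, (28|29)=+1; (−1)^{1·2·14}·(-1)^2·(+1)^1 = +1.
v=13: a=13^1·(≡2), b=13^2·(≡2) mod 13; (2|13)=-1, (2|13)=-1; (−1)^{1·2·6}·(-1)^2·(-1)^1 = -1.
Ram(95381, 5) = {13, 23}; no ℚ_13-point on the conic.

[13, 23]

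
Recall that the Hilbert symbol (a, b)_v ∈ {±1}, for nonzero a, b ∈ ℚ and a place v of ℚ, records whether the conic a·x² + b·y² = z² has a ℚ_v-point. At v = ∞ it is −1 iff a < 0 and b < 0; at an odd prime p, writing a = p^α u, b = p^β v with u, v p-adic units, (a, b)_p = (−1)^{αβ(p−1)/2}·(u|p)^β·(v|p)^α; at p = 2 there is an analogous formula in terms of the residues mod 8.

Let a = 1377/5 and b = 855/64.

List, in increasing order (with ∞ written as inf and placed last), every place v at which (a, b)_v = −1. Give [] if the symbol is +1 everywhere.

[5, 17]

(a, b) ≡ (85, 95) mod (ℚ^×)²; places V = {2, 3, 5, 17, 19, ∞}.
(a,b)_19: α=0, u≡17; β=1, v≡1 (mod 19); (17|19)=+1, (1|19)=+1; sign (−1)^0·+1^1·+1^0 = +1.
(a,b)_∞: sgn(85)=+, sgn(95)=+, so +1.
(a,b)_17: α=1, u≡6; β=0, v≡3 (mod 17); (6|17)=-1, (3|17)=-1; sign (−1)^0·-1^0·-1^1 = -1.
(a,b)_2: α=0, β=-6; u≡5, v≡7 (mod 8); ε(u)ε(v)=0·1, αω(v)=0·0, βω(u)=-6·1; sum ≡ 0  ⇒  +1.
(a,b)_3: α=4, u≡1; β=2, v≡2 (mod 3); (1|3)=+1, (2|3)=-1; sign (−1)^0·+1^2·-1^4 = +1.
(a,b)_5: α=-1, u≡2; β=1, v≡4 (mod 5); (2|5)=-1, (4|5)=+1; sign (−1)^0·-1^1·+1^-1 = -1.
|Ram(85, 95)| = 2, even; anisotropic at {5, 17}.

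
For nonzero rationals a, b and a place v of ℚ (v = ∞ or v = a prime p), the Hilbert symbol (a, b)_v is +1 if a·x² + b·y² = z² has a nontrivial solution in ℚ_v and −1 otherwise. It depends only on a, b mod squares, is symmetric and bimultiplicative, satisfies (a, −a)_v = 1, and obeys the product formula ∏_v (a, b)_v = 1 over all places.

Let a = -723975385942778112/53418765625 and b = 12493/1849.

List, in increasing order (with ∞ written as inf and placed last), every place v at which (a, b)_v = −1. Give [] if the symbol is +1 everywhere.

[11, 13]

(a, b) ≡ (-33, 13) mod (ℚ^×)²; places V = {2, 3, 5, 11, 13, 19, 31, 43, ∞}.
(a,b)_5: α=-6, u≡3; β=0, v≡2 (mod 5); (3|5)=-1, (2|5)=-1; sign (−1)^0·-1^0·-1^-6 = +1.
(a,b)_13: α=4, u≡6; β=1, v≡4 (mod 13); (6|13)=-1, (4|13)=+1; sign (−1)^0·-1^1·+1^4 = -1.
(a,b)_3: α=3, u≡1; β=0, v≡1 (mod 3); (1|3)=+1, (1|3)=+1; sign (−1)^0·+1^0·+1^3 = +1.
(a,b)_2: α=8, β=0; u≡7, v≡5 (mod 8); ε(u)ε(v)=1·0, αω(v)=8·1, βω(u)=0·0; sum ≡ 0  ⇒  +1.
(a,b)_31: α=4, u≡21; β=2, v≡27 (mod 31); (21|31)=-1, (27|31)=-1; sign (−1)^0·-1^2·-1^4 = +1.
(a,b)_43: α=-4, u≡9; β=-2, v≡23 (mod 43); (9|43)=+1, (23|43)=+1; sign (−1)^0·+1^-2·+1^-4 = +1.
(a,b)_11: α=1, u≡7; β=0, v≡8 (mod 11); (7|11)=-1, (8|11)=-1; sign (−1)^0·-1^0·-1^1 = -1.
(a,b)_∞: sgn(-33)=−, sgn(13)=+, so +1.
(a,b)_19: α=2, u≡7; β=0, v≡8 (mod 19); (7|19)=+1, (8|19)=-1; sign (−1)^0·+1^0·-1^2 = +1.
(-33, 13 / ℚ) ramifies at {11, 13}: a division algebra.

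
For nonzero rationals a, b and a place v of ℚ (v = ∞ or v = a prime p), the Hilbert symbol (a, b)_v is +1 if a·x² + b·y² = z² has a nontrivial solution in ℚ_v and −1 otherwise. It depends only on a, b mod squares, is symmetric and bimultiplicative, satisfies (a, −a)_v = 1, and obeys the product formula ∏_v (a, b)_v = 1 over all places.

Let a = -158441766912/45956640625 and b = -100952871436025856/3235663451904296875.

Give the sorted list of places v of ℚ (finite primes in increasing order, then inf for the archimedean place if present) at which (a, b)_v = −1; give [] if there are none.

(a, b) ≡ (-22, -19) mod (ℚ^×)²; places V = {2, 3, 5, 7, 11, 13, 17, 19, ∞}.
(a,b)_5: α=-8, u≡2; β=-12, v≡1 (mod 5); (2|5)=-1, (1|5)=+1; sign (−1)^0·-1^-12·+1^-8 = +1.
(a,b)_∞: sgn(-22)=−, sgn(-19)=−, so -1.
(a,b)_13: α=2, u≡10; β=4, v≡7 (mod 13); (10|13)=+1, (7|13)=-1; sign (−1)^0·+1^4·-1^2 = +1.
(a,b)_17: α=2, u≡3; β=2, v≡2 (mod 17); (3|17)=-1, (2|17)=+1; sign (−1)^0·-1^2·+1^2 = +1.
(a,b)_2: α=15, β=24; u≡5, v≡5 (mod 8); ε(u)ε(v)=0·0, αω(v)=15·1, βω(u)=24·1; sum ≡ 1  ⇒  -1.
(a,b)_7: α=-6, u≡3; β=-8, v≡4 (mod 7); (3|7)=-1, (4|7)=+1; sign (−1)^0·-1^-8·+1^-6 = +1.
(a,b)_19: α=0, u≡1; β=-1, v≡3 (mod 19); (1|19)=+1, (3|19)=-1; sign (−1)^0·+1^-1·-1^0 = +1.
(a,b)_11: α=1, u≡4; β=-2, v≡4 (mod 11); (4|11)=+1, (4|11)=+1; sign (−1)^0·+1^-2·+1^1 = +1.
(a,b)_3: α=2, u≡2; β=6, v≡2 (mod 3); (2|3)=-1, (2|3)=-1; sign (−1)^0·-1^6·-1^2 = +1.
Ram(-22, -19) = {2, ∞}; no ℚ_2-point on the conic.

[2, inf]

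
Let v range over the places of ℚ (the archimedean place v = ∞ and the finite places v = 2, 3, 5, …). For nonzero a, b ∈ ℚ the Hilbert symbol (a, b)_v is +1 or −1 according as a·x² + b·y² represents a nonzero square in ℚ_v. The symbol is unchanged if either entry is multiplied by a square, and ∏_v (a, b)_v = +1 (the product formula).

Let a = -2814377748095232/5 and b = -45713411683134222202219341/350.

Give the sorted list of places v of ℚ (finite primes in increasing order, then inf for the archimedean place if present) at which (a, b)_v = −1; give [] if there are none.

(a, b) ≡ (-36685, -60214) mod (ℚ^×)²; places V = {2, 3, 5, 7, 11, 17, 23, 29, ∞}.
(a,b)_2: α=8, β=-1; u≡3, v≡5 (mod 8); ε(u)ε(v)=1·0, αω(v)=8·1, βω(u)=-1·1; sum ≡ 1  ⇒  -1.
(a,b)_17: α=2, u≡15; β=3, v≡6 (mod 17); (15|17)=+1, (6|17)=-1; sign (−1)^0·+1^3·-1^2 = +1.
(a,b)_29: α=1, u≡2; β=2, v≡18 (mod 29); (2|29)=-1, (18|29)=-1; sign (−1)^0·-1^2·-1^1 = -1.
(a,b)_11: α=3, u≡9; β=9, v≡3 (mod 11); (9|11)=+1, (3|11)=+1; sign (−1)^1·+1^9·+1^3 = -1.
(a,b)_3: α=4, u≡2; β=6, v≡2 (mod 3); (2|3)=-1, (2|3)=-1; sign (−1)^0·-1^6·-1^4 = +1.
(a,b)_23: α=3, u≡15; β=5, v≡2 (mod 23); (15|23)=-1, (2|23)=+1; sign (−1)^1·-1^5·+1^3 = +1.
(a,b)_∞: sgn(-36685)=−, sgn(-60214)=−, so -1.
(a,b)_5: α=-1, u≡3; β=-2, v≡1 (mod 5); (3|5)=-1, (1|5)=+1; sign (−1)^0·-1^-2·+1^-1 = +1.
(a,b)_7: α=0, u≡2; β=-1, v≡4 (mod 7); (2|7)=+1, (4|7)=+1; sign (−1)^0·+1^-1·+1^0 = +1.
Ram(-36685, -60214) = {2, 11, 29, ∞}; no ℚ_2-point on the conic.

[2, 11, 29, inf]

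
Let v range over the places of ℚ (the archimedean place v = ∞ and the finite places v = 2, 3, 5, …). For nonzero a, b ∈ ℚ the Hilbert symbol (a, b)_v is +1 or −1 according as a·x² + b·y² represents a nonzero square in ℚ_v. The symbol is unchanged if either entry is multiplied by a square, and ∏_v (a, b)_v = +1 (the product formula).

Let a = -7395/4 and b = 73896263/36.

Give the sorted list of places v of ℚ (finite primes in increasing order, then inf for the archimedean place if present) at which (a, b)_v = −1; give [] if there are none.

[3, 5, 19, 23]

Mod squares: a ≡ -7395, b ≡ 1508087. Check v ∈ {∞, 2, 3, 5, 7, 17, 19, 23, 29}.
v=5: a=5^1·(≡4), b=5^0·(≡3) mod 5; (4|5)=+1, (3|5)=-1; (−1)^{1·0·2}·(+1)^0·(-1)^1 = -1.
v=∞: -7395 < 0 and 1508087 > 0  ⇒  (a,b)_∞ = +1.
v=7: a=7^0·(≡1), b=7^3·(≡2) mod 7; (1|7)=+1, (2|7)=+1; (−1)^{0·3·3}·(+1)^3·(+1)^0 = +1.
v=17: a=17^1·(≡6), b=17^1·(≡12) mod 17; (6|17)=-1, (12|17)=-1; (−1)^{1·1·8}·(-1)^1·(-1)^1 = +1.
v=23: a=23^0·(≡20), b=23^1·(≡15) mod 23; (20|23)=-1, (15|23)=-1; (−1)^{0·1·11}·(-1)^1·(-1)^0 = -1.
v=2: v_2(a)=-2, v_2(b)=-2; units ≡ 5, 7 (mod 8); ε·ε+αω+βω = 0·1+-2·0+-2·1 ≡ 0  ⇒  (a,b)_2 = +1.
v=19: a=19^0·(≡18), b=19^1·(≡2) mod 19; (18|19)=-1, (2|19)=-1; (−1)^{0·1·9}·(-1)^1·(-1)^0 = -1.
v=3: a=3^1·(≡1), b=3^-2·(≡2) mod 3; (1|3)=+1, (2|3)=-1; (−1)^{1·-2·1}·(+1)^-2·(-1)^1 = -1.
v=29: a=29^1·(≡16), b=29^1·(≡13) mod 29; (16|29)=+1, (13|29)=+1; (−1)^{1·1·14}·(+1)^1·(+1)^1 = +1.
(-7395, 1508087 / ℚ) ramifies at {3, 5, 19, 23}: a division algebra.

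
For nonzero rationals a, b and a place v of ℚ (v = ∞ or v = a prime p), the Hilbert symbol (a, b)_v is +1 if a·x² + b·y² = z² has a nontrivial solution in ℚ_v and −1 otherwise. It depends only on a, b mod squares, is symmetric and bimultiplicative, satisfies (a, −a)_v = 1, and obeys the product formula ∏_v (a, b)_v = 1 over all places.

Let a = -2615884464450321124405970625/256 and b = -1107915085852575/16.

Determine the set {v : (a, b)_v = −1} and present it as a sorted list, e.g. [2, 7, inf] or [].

[3, 23, 31, inf]

Mod squares: a ≡ -713713, b ≡ -87. Check v ∈ {∞, 2, 3, 5, 7, 11, 13, 23, 29, 31}.
v=29: a=29^2·(≡28), b=29^1·(≡27) mod 29; (28|29)=+1, (27|29)=-1; (−1)^{2·1·14}·(+1)^1·(-1)^2 = +1.
v=31: a=31^3·(≡19), b=31^2·(≡23) mod 31; (19|31)=+1, (23|31)=-1; (−1)^{3·2·15}·(+1)^2·(-1)^3 = -1.
v=23: a=23^3·(≡17), b=23^2·(≡10) mod 23; (17|23)=-1, (10|23)=-1; (−1)^{3·2·11}·(-1)^2·(-1)^3 = -1.
v=∞: -713713 < 0 and -87 < 0  ⇒  (a,b)_∞ = -1.
v=5: a=5^4·(≡2), b=5^2·(≡2) mod 5; (2|5)=-1, (2|5)=-1; (−1)^{4·2·2}·(-1)^2·(-1)^4 = +1.
v=3: a=3^4·(≡2), b=3^1·(≡1) mod 3; (2|3)=-1, (1|3)=+1; (−1)^{4·1·1}·(-1)^1·(+1)^4 = -1.
v=11: a=11^3·(≡8), b=11^2·(≡4) mod 11; (8|11)=-1, (4|11)=+1; (−1)^{3·2·5}·(-1)^2·(+1)^3 = +1.
v=13: a=13^5·(≡2), b=13^2·(≡12) mod 13; (2|13)=-1, (12|13)=+1; (−1)^{5·2·6}·(-1)^2·(+1)^5 = +1.
v=2: v_2(a)=-8, v_2(b)=-4; units ≡ 7, 1 (mod 8); ε·ε+αω+βω = 1·0+-8·0+-4·0 ≡ 0  ⇒  (a,b)_2 = +1.
v=7: a=7^3·(≡5), b=7^2·(≡2) mod 7; (5|7)=-1, (2|7)=+1; (−1)^{3·2·3}·(-1)^2·(+1)^3 = +1.
|Ram(-713713, -87)| = 4, even; anisotropic at {3, 23, 31, ∞}.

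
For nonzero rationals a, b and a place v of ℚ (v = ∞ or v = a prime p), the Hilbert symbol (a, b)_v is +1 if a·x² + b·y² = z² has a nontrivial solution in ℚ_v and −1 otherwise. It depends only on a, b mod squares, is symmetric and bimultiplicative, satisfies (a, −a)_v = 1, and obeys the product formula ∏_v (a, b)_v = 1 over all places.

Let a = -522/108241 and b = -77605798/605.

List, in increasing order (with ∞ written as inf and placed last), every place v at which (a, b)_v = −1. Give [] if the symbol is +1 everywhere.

[2, 5, 43, inf]

(a, b) ≡ (-58, -461390) mod (ℚ^×)²; places V = {2, 3, 5, 7, 11, 29, 37, 43, 47, ∞}.
(a,b)_2: α=1, β=1; u≡3, v≡1 (mod 8); ε(u)ε(v)=1·0, αω(v)=1·0, βω(u)=1·1; sum ≡ 1  ⇒  -1.
(a,b)_3: α=2, u≡2; β=0, v≡1 (mod 3); (2|3)=-1, (1|3)=+1; sign (−1)^0·-1^0·+1^2 = +1.
(a,b)_5: α=0, u≡3; β=-1, v≡2 (mod 5); (3|5)=-1, (2|5)=-1; sign (−1)^0·-1^-1·-1^0 = -1.
(a,b)_∞: sgn(-58)=−, sgn(-461390)=−, so -1.
(a,b)_47: α=-2, u≡21; β=0, v≡25 (mod 47); (21|47)=+1, (25|47)=+1; sign (−1)^0·+1^0·+1^-2 = +1.
(a,b)_37: α=0, u≡9; β=1, v≡3 (mod 37); (9|37)=+1, (3|37)=+1; sign (−1)^0·+1^1·+1^0 = +1.
(a,b)_43: α=0, u≡8; β=1, v≡32 (mod 43); (8|43)=-1, (32|43)=-1; sign (−1)^0·-1^1·-1^0 = -1.
(a,b)_11: α=0, u≡6; β=-2, v≡1 (mod 11); (6|11)=-1, (1|11)=+1; sign (−1)^0·-1^-2·+1^0 = +1.
(a,b)_7: α=-2, u≡6; β=0, v≡1 (mod 7); (6|7)=-1, (1|7)=+1; sign (−1)^0·-1^0·+1^-2 = +1.
(a,b)_29: α=1, u≡12; β=3, v≡27 (mod 29); (12|29)=-1, (27|29)=-1; sign (−1)^0·-1^3·-1^1 = +1.
Ram(-58, -461390) = {2, 5, 43, ∞}; no ℚ_2-point on the conic.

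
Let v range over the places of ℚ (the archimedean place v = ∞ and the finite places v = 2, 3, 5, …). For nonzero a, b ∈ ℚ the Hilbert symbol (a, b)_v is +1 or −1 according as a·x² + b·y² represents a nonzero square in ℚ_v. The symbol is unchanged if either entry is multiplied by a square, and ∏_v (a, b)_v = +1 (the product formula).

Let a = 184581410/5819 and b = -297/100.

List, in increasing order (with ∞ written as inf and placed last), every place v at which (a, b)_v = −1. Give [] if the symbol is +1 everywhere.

Mod squares: a ≡ 24310, b ≡ -33. Check v ∈ {∞, 2, 3, 5, 11, 13, 17, 23}.
v=13: a=13^1·(≡6), b=13^0·(≡6) mod 13; (6|13)=-1, (6|13)=-1; (−1)^{1·0·6}·(-1)^0·(-1)^1 = -1.
v=11: a=11^-1·(≡2), b=11^1·(≡6) mod 11; (2|11)=-1, (6|11)=-1; (−1)^{-1·1·5}·(-1)^1·(-1)^-1 = -1.
v=5: a=5^1·(≡3), b=5^-2·(≡2) mod 5; (3|5)=-1, (2|5)=-1; (−1)^{1·-2·2}·(-1)^-2·(-1)^1 = -1.
v=3: a=3^0·(≡1), b=3^3·(≡1) mod 3; (1|3)=+1, (1|3)=+1; (−1)^{0·3·1}·(+1)^3·(+1)^0 = +1.
v=17: a=17^5·(≡9), b=17^0·(≡4) mod 17; (9|17)=+1, (4|17)=+1; (−1)^{5·0·8}·(+1)^0·(+1)^5 = +1.
v=2: v_2(a)=1, v_2(b)=-2; units ≡ 3, 7 (mod 8); ε·ε+αω+βω = 1·1+1·0+-2·1 ≡ 1  ⇒  (a,b)_2 = -1.
v=∞: 24310 > 0 and -33 < 0  ⇒  (a,b)_∞ = +1.
v=23: a=23^-2·(≡14), b=23^0·(≡6) mod 23; (14|23)=-1, (6|23)=+1; (−1)^{-2·0·11}·(-1)^0·(+1)^-2 = +1.
Ram(24310, -33) = {2, 5, 11, 13}; no ℚ_2-point on the conic.

[2, 5, 11, 13]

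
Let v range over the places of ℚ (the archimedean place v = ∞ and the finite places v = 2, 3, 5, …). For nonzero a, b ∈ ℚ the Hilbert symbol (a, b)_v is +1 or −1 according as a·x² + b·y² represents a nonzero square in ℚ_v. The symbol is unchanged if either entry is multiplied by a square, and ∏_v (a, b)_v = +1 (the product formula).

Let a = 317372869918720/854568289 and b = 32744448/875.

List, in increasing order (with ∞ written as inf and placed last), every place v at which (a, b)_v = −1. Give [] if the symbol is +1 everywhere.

[7, 11, 17, 19]

Mod squares: a ≡ 11305, b ≡ 124355. Check v ∈ {∞, 2, 3, 5, 7, 11, 17, 19, 23, 31, 41}.
v=7: a=7^3·(≡3), b=7^-1·(≡5) mod 7; (3|7)=-1, (5|7)=-1; (−1)^{3·-1·3}·(-1)^-1·(-1)^3 = -1.
v=19: a=19^1·(≡7), b=19^1·(≡16) mod 19; (7|19)=+1, (16|19)=+1; (−1)^{1·1·9}·(+1)^1·(+1)^1 = -1.
v=31: a=31^-2·(≡29), b=31^0·(≡20) mod 31; (29|31)=-1, (20|31)=+1; (−1)^{-2·0·15}·(-1)^0·(+1)^-2 = +1.
v=11: a=11^2·(≡2), b=11^1·(≡6) mod 11; (2|11)=-1, (6|11)=-1; (−1)^{2·1·5}·(-1)^1·(-1)^2 = -1.
v=17: a=17^3·(≡1), b=17^1·(≡14) mod 17; (1|17)=+1, (14|17)=-1; (−1)^{3·1·8}·(+1)^1·(-1)^3 = -1.
v=2: v_2(a)=14, v_2(b)=10; units ≡ 1, 3 (mod 8); ε·ε+αω+βω = 0·1+14·1+10·0 ≡ 0  ⇒  (a,b)_2 = +1.
v=∞: 11305 > 0 and 124355 > 0  ⇒  (a,b)_∞ = +1.
v=41: a=41^-2·(≡19), b=41^0·(≡9) mod 41; (19|41)=-1, (9|41)=+1; (−1)^{-2·0·20}·(-1)^0·(+1)^-2 = +1.
v=3: a=3^0·(≡1), b=3^2·(≡2) mod 3; (1|3)=+1, (2|3)=-1; (−1)^{0·2·1}·(+1)^2·(-1)^0 = +1.
v=23: a=23^-2·(≡3), b=23^0·(≡15) mod 23; (3|23)=+1, (15|23)=-1; (−1)^{-2·0·11}·(+1)^0·(-1)^-2 = +1.
v=5: a=5^1·(≡1), b=5^-3·(≡4) mod 5; (1|5)=+1, (4|5)=+1; (−1)^{1·-3·2}·(+1)^-3·(+1)^1 = +1.
Ram(11305, 124355) = {7, 11, 17, 19}; no ℚ_7-point on the conic.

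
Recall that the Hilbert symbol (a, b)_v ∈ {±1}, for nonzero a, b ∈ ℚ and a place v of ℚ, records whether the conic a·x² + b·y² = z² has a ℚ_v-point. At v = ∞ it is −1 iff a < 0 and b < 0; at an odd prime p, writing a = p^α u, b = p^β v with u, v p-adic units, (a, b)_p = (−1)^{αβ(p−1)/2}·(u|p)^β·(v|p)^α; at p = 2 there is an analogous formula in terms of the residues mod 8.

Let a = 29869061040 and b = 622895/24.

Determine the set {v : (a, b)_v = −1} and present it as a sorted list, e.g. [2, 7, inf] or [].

[2, 3, 5, 37]

Mod squares: a ≡ 16835, b ≡ 2730. Check v ∈ {∞, 2, 3, 5, 7, 13, 37}.
v=∞: 16835 > 0 and 2730 > 0  ⇒  (a,b)_∞ = +1.
v=2: v_2(a)=4, v_2(b)=-3; units ≡ 3, 5 (mod 8); ε·ε+αω+βω = 1·0+4·1+-3·1 ≡ 1  ⇒  (a,b)_2 = -1.
v=5: a=5^1·(≡3), b=5^1·(≡1) mod 5; (3|5)=-1, (1|5)=+1; (−1)^{1·1·2}·(-1)^1·(+1)^1 = -1.
v=7: a=7^1·(≡2), b=7^1·(≡5) mod 7; (2|7)=+1, (5|7)=-1; (−1)^{1·1·3}·(+1)^1·(-1)^1 = +1.
v=13: a=13^1·(≡2), b=13^1·(≡8) mod 13; (2|13)=-1, (8|13)=-1; (−1)^{1·1·6}·(-1)^1·(-1)^1 = +1.
v=37: a=37^3·(≡11), b=37^2·(≡2) mod 37; (11|37)=+1, (2|37)=-1; (−1)^{3·2·18}·(+1)^2·(-1)^3 = -1.
v=3: a=3^4·(≡2), b=3^-1·(≡1) mod 3; (2|3)=-1, (1|3)=+1; (−1)^{4·-1·1}·(-1)^-1·(+1)^4 = -1.
(16835, 2730 / ℚ) ramifies at {2, 3, 5, 37}: a division algebra.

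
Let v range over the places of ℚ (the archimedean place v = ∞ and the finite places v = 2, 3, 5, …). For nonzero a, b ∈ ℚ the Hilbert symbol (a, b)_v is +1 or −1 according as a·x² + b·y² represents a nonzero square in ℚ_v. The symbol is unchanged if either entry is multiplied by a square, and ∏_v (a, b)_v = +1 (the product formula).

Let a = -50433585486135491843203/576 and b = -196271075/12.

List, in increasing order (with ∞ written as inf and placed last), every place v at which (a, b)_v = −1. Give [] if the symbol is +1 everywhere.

(a, b) ≡ (-7843, -194649) mod (ℚ^×)²; places V = {2, 3, 5, 7, 11, 13, 17, 19, 23, 31, ∞}.
(a,b)_19: α=2, u≡16; β=0, v≡7 (mod 19); (16|19)=+1, (7|19)=+1; sign (−1)^0·+1^0·+1^2 = +1.
(a,b)_5: α=0, u≡2; β=2, v≡1 (mod 5); (2|5)=-1, (1|5)=+1; sign (−1)^0·-1^2·+1^0 = +1.
(a,b)_2: α=-6, β=-2; u≡5, v≡7 (mod 8); ε(u)ε(v)=0·1, αω(v)=-6·0, βω(u)=-2·1; sum ≡ 0  ⇒  +1.
(a,b)_∞: sgn(-7843)=−, sgn(-194649)=−, so -1.
(a,b)_11: α=5, u≡2; β=2, v≡7 (mod 11); (2|11)=-1, (7|11)=-1; sign (−1)^0·-1^2·-1^5 = -1.
(a,b)_17: α=2, u≡11; β=0, v≡8 (mod 17); (11|17)=-1, (8|17)=+1; sign (−1)^0·-1^0·+1^2 = +1.
(a,b)_13: α=2, u≡1; β=1, v≡4 (mod 13); (1|13)=+1, (4|13)=+1; sign (−1)^0·+1^1·+1^2 = +1.
(a,b)_7: α=2, u≡1; β=1, v≡4 (mod 7); (1|7)=+1, (4|7)=+1; sign (−1)^0·+1^1·+1^2 = +1.
(a,b)_3: α=-2, u≡2; β=-1, v≡1 (mod 3); (2|3)=-1, (1|3)=+1; sign (−1)^0·-1^-1·+1^-2 = -1.
(a,b)_23: α=3, u≡16; β=1, v≡8 (mod 23); (16|23)=+1, (8|23)=+1; sign (−1)^1·+1^1·+1^3 = -1.
(a,b)_31: α=3, u≡30; β=1, v≡7 (mod 31); (30|31)=-1, (7|31)=+1; sign (−1)^1·-1^1·+1^3 = +1.
Ram(-7843, -194649) = {3, 11, 23, ∞}; no ℚ_3-point on the conic.

[3, 11, 23, inf]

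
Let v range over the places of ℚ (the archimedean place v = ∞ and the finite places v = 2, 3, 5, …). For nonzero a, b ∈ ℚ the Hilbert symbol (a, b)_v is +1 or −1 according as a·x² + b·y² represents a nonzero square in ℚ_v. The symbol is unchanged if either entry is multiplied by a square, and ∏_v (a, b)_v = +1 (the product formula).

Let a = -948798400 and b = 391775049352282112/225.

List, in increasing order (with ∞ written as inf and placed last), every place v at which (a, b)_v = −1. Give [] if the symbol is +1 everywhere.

Mod squares: a ≡ -592999, b ≡ 17. Check v ∈ {∞, 2, 3, 5, 11, 17, 31, 37, 47}.
v=17: a=17^0·(≡7), b=17^1·(≡2) mod 17; (7|17)=-1, (2|17)=+1; (−1)^{0·1·8}·(-1)^1·(+1)^0 = -1.
v=37: a=37^1·(≡20), b=37^2·(≡23) mod 37; (20|37)=-1, (23|37)=-1; (−1)^{1·2·18}·(-1)^2·(-1)^1 = -1.
v=∞: -592999 < 0 and 17 > 0  ⇒  (a,b)_∞ = +1.
v=31: a=31^1·(≡24), b=31^2·(≡17) mod 31; (24|31)=-1, (17|31)=-1; (−1)^{1·2·15}·(-1)^2·(-1)^1 = -1.
v=5: a=5^2·(≡4), b=5^-2·(≡3) mod 5; (4|5)=+1, (3|5)=-1; (−1)^{2·-2·2}·(+1)^-2·(-1)^2 = +1.
v=11: a=11^1·(≡10), b=11^2·(≡8) mod 11; (10|11)=-1, (8|11)=-1; (−1)^{1·2·5}·(-1)^2·(-1)^1 = -1.
v=47: a=47^1·(≡5), b=47^2·(≡32) mod 47; (5|47)=-1, (32|47)=+1; (−1)^{1·2·23}·(-1)^2·(+1)^1 = +1.
v=2: v_2(a)=6, v_2(b)=16; units ≡ 1, 1 (mod 8); ε·ε+αω+βω = 0·0+6·0+16·0 ≡ 0  ⇒  (a,b)_2 = +1.
v=3: a=3^0·(≡2), b=3^-2·(≡2) mod 3; (2|3)=-1, (2|3)=-1; (−1)^{0·-2·1}·(-1)^-2·(-1)^0 = +1.
Ram(-592999, 17) = {11, 17, 31, 37}; no ℚ_11-point on the conic.

[11, 17, 31, 37]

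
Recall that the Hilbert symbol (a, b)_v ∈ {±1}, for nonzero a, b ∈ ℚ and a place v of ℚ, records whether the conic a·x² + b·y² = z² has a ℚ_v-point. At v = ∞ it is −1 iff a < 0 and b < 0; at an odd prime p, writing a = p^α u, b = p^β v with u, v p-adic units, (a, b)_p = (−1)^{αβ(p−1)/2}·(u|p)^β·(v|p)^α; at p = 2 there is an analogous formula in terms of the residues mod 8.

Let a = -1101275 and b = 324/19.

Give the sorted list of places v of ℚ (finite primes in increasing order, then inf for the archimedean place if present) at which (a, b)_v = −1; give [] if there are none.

[19, 29]

(a, b) ≡ (-899, 19) mod (ℚ^×)²; places V = {2, 3, 5, 7, 19, 29, 31, ∞}.
(a,b)_2: α=0, β=2; u≡5, v≡3 (mod 8); ε(u)ε(v)=0·1, αω(v)=0·1, βω(u)=2·1; sum ≡ 0  ⇒  +1.
(a,b)_19: α=0, u≡3; β=-1, v≡1 (mod 19); (3|19)=-1, (1|19)=+1; sign (−1)^0·-1^-1·+1^0 = -1.
(a,b)_29: α=1, u≡15; β=0, v≡14 (mod 29); (15|29)=-1, (14|29)=-1; sign (−1)^0·-1^0·-1^1 = -1.
(a,b)_∞: sgn(-899)=−, sgn(19)=+, so +1.
(a,b)_5: α=2, u≡4; β=0, v≡1 (mod 5); (4|5)=+1, (1|5)=+1; sign (−1)^0·+1^0·+1^2 = +1.
(a,b)_31: α=1, u≡1; β=0, v≡4 (mod 31); (1|31)=+1, (4|31)=+1; sign (−1)^0·+1^0·+1^1 = +1.
(a,b)_3: α=0, u≡1; β=4, v≡1 (mod 3); (1|3)=+1, (1|3)=+1; sign (−1)^0·+1^4·+1^0 = +1.
(a,b)_7: α=2, u≡2; β=0, v≡6 (mod 7); (2|7)=+1, (6|7)=-1; sign (−1)^0·+1^0·-1^2 = +1.
(-899, 19 / ℚ) ramifies at {19, 29}: a division algebra.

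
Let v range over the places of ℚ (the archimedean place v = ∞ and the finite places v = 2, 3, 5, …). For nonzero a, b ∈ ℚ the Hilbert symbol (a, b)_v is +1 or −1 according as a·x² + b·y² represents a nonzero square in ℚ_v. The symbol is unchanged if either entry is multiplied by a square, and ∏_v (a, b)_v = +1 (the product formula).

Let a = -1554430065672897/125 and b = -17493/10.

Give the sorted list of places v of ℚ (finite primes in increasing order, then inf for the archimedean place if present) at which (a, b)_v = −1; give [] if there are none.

(a, b) ≡ (-1085, -3570) mod (ℚ^×)²; places V = {2, 3, 5, 7, 17, 31, ∞}.
(a,b)_∞: sgn(-1085)=−, sgn(-3570)=−, so -1.
(a,b)_17: α=4, u≡5; β=1, v≡11 (mod 17); (5|17)=-1, (11|17)=-1; sign (−1)^0·-1^1·-1^4 = -1.
(a,b)_31: α=1, u≡26; β=0, v≡27 (mod 31); (26|31)=-1, (27|31)=-1; sign (−1)^0·-1^0·-1^1 = -1.
(a,b)_5: α=-3, u≡3; β=-1, v≡1 (mod 5); (3|5)=-1, (1|5)=+1; sign (−1)^0·-1^-1·+1^-3 = -1.
(a,b)_7: α=7, u≡5; β=3, v≡4 (mod 7); (5|7)=-1, (4|7)=+1; sign (−1)^1·-1^3·+1^7 = +1.
(a,b)_2: α=0, β=-1; u≡3, v≡7 (mod 8); ε(u)ε(v)=1·1, αω(v)=0·0, βω(u)=-1·1; sum ≡ 0  ⇒  +1.
(a,b)_3: α=6, u≡1; β=1, v≡1 (mod 3); (1|3)=+1, (1|3)=+1; sign (−1)^0·+1^1·+1^6 = +1.
(-1085, -3570 / ℚ) ramifies at {5, 17, 31, ∞}: a division algebra.

[5, 17, 31, inf]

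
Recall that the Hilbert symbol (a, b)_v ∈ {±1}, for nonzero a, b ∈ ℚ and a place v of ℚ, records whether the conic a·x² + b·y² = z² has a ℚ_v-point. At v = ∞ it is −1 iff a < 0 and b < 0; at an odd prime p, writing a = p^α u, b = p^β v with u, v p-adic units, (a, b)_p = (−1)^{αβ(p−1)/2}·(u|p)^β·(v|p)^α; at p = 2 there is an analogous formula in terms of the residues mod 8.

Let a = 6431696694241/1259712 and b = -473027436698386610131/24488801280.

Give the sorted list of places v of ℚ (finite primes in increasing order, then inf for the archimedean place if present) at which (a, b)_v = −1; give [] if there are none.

[5, 7]

(a, b) ≡ (3, -455) mod (ℚ^×)²; places V = {2, 3, 5, 7, 13, 29, 31, ∞}.
(a,b)_5: α=0, u≡3; β=-1, v≡4 (mod 5); (3|5)=-1, (4|5)=+1; sign (−1)^0·-1^-1·+1^0 = -1.
(a,b)_∞: sgn(3)=+, sgn(-455)=−, so +1.
(a,b)_7: α=2, u≡3; β=3, v≡6 (mod 7); (3|7)=-1, (6|7)=-1; sign (−1)^0·-1^3·-1^2 = -1.
(a,b)_29: α=2, u≡14; β=4, v≡24 (mod 29); (14|29)=-1, (24|29)=+1; sign (−1)^0·-1^4·+1^2 = +1.
(a,b)_2: α=-6, β=-10; u≡3, v≡1 (mod 8); ε(u)ε(v)=1·0, αω(v)=-6·0, βω(u)=-10·1; sum ≡ 0  ⇒  +1.
(a,b)_13: α=2, u≡1; β=3, v≡10 (mod 13); (1|13)=+1, (10|13)=+1; sign (−1)^0·+1^3·+1^2 = +1.
(a,b)_31: α=4, u≡27; β=6, v≡10 (mod 31); (27|31)=-1, (10|31)=+1; sign (−1)^0·-1^6·+1^4 = +1.
(a,b)_3: α=-9, u≡1; β=-14, v≡1 (mod 3); (1|3)=+1, (1|3)=+1; sign (−1)^0·+1^-14·+1^-9 = +1.
|Ram(3, -455)| = 2, even; anisotropic at {5, 7}.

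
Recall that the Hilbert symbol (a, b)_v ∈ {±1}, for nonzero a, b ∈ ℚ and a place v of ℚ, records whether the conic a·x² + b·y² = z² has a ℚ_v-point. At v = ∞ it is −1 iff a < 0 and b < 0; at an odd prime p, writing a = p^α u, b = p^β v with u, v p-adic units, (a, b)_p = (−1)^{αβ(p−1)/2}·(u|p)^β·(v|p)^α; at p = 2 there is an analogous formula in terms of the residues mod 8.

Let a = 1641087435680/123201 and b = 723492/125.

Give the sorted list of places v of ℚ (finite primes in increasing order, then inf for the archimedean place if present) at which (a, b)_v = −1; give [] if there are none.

(a, b) ≡ (170, 11165) mod (ℚ^×)²; places V = {2, 3, 5, 7, 11, 13, 17, 29, ∞}.
(a,b)_2: α=5, β=2; u≡5, v≡5 (mod 8); ε(u)ε(v)=0·0, αω(v)=5·1, βω(u)=2·1; sum ≡ 1  ⇒  -1.
(a,b)_11: α=4, u≡9; β=1, v≡9 (mod 11); (9|11)=+1, (9|11)=+1; sign (−1)^0·+1^1·+1^4 = +1.
(a,b)_∞: sgn(170)=+, sgn(11165)=+, so +1.
(a,b)_3: α=-6, u≡2; β=4, v≡2 (mod 3); (2|3)=-1, (2|3)=-1; sign (−1)^0·-1^4·-1^-6 = +1.
(a,b)_5: α=1, u≡1; β=-3, v≡2 (mod 5); (1|5)=+1, (2|5)=-1; sign (−1)^0·+1^-3·-1^1 = -1.
(a,b)_17: α=1, u≡14; β=0, v≡1 (mod 17); (14|17)=-1, (1|17)=+1; sign (−1)^0·-1^0·+1^1 = +1.
(a,b)_13: α=-2, u≡4; β=0, v≡2 (mod 13); (4|13)=+1, (2|13)=-1; sign (−1)^0·+1^0·-1^-2 = +1.
(a,b)_29: α=2, u≡5; β=1, v≡17 (mod 29); (5|29)=+1, (17|29)=-1; sign (−1)^0·+1^1·-1^2 = +1.
(a,b)_7: α=2, u≡2; β=1, v≡6 (mod 7); (2|7)=+1, (6|7)=-1; sign (−1)^0·+1^1·-1^2 = +1.
Ram(170, 11165) = {2, 5}; no ℚ_2-point on the conic.

[2, 5]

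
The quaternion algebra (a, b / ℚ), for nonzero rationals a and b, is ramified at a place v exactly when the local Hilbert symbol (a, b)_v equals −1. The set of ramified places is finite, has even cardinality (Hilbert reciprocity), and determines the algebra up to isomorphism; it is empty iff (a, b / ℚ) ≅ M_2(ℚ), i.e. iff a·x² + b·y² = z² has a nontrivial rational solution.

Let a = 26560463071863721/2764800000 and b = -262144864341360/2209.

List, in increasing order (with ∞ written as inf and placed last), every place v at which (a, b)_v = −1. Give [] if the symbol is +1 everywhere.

[5, 11]

Mod squares: a ≡ 30, b ≡ -15015. Check v ∈ {∞, 2, 3, 5, 7, 11, 13, 19, 41, 47}.
v=19: a=19^4·(≡5), b=19^0·(≡2) mod 19; (5|19)=+1, (2|19)=-1; (−1)^{4·0·9}·(+1)^0·(-1)^4 = +1.
v=7: a=7^2·(≡2), b=7^3·(≡2) mod 7; (2|7)=+1, (2|7)=+1; (−1)^{2·3·3}·(+1)^3·(+1)^2 = +1.
v=∞: 30 > 0 and -15015 < 0  ⇒  (a,b)_∞ = +1.
v=2: v_2(a)=-15, v_2(b)=4; units ≡ 7, 1 (mod 8); ε·ε+αω+βω = 1·0+-15·0+4·0 ≡ 0  ⇒  (a,b)_2 = +1.
v=41: a=41^2·(≡11), b=41^0·(≡21) mod 41; (11|41)=-1, (21|41)=+1; (−1)^{2·0·20}·(-1)^0·(+1)^2 = +1.
v=47: a=47^0·(≡29), b=47^-2·(≡32) mod 47; (29|47)=-1, (32|47)=+1; (−1)^{0·-2·23}·(-1)^-2·(+1)^0 = +1.
v=5: a=5^-5·(≡1), b=5^1·(≡2) mod 5; (1|5)=+1, (2|5)=-1; (−1)^{-5·1·2}·(+1)^1·(-1)^-5 = -1.
v=13: a=13^2·(≡1), b=13^3·(≡5) mod 13; (1|13)=+1, (5|13)=-1; (−1)^{2·3·6}·(+1)^3·(-1)^2 = +1.
v=11: a=11^4·(≡10), b=11^5·(≡10) mod 11; (10|11)=-1, (10|11)=-1; (−1)^{4·5·5}·(-1)^5·(-1)^4 = -1.
v=3: a=3^-3·(≡1), b=3^3·(≡2) mod 3; (1|3)=+1, (2|3)=-1; (−1)^{-3·3·1}·(+1)^3·(-1)^-3 = +1.
Ram(30, -15015) = {5, 11}; no ℚ_5-point on the conic.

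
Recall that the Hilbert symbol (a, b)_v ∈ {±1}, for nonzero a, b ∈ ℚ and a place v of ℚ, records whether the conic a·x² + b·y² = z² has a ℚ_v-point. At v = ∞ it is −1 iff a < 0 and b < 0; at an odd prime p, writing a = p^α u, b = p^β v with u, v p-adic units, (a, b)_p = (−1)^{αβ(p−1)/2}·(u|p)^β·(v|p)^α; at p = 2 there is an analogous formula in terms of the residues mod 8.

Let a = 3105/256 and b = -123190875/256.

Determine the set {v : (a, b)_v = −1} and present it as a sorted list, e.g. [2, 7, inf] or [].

(a, b) ≡ (345, -115) mod (ℚ^×)²; places V = {2, 3, 5, 23, ∞}.
(a,b)_3: α=3, u≡1; β=4, v≡2 (mod 3); (1|3)=+1, (2|3)=-1; sign (−1)^0·+1^4·-1^3 = -1.
(a,b)_∞: sgn(345)=+, sgn(-115)=−, so +1.
(a,b)_23: α=1, u≡22; β=3, v≡6 (mod 23); (22|23)=-1, (6|23)=+1; sign (−1)^1·-1^3·+1^1 = +1.
(a,b)_5: α=1, u≡1; β=3, v≡3 (mod 5); (1|5)=+1, (3|5)=-1; sign (−1)^0·+1^3·-1^1 = -1.
(a,b)_2: α=-8, β=-8; u≡1, v≡5 (mod 8); ε(u)ε(v)=0·0, αω(v)=-8·1, βω(u)=-8·0; sum ≡ 0  ⇒  +1.
(345, -115 / ℚ) ramifies at {3, 5}: a division algebra.

[3, 5]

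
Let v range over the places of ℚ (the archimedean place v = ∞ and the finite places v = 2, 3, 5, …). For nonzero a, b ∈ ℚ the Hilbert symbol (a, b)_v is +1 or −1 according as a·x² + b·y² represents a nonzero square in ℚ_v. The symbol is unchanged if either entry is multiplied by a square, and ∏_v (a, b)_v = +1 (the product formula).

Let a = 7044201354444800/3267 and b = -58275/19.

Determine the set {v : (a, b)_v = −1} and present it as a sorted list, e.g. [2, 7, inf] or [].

[2, 3, 19, 37]

Mod squares: a ≡ 4551, b ≡ -4921. Check v ∈ {∞, 2, 3, 5, 7, 11, 13, 19, 37, 41}.
v=5: a=5^2·(≡1), b=5^2·(≡1) mod 5; (1|5)=+1, (1|5)=+1; (−1)^{2·2·2}·(+1)^2·(+1)^2 = +1.
v=13: a=13^2·(≡4), b=13^0·(≡5) mod 13; (4|13)=+1, (5|13)=-1; (−1)^{2·0·6}·(+1)^0·(-1)^2 = +1.
v=11: a=11^-2·(≡8), b=11^0·(≡10) mod 11; (8|11)=-1, (10|11)=-1; (−1)^{-2·0·5}·(-1)^0·(-1)^-2 = +1.
v=3: a=3^-3·(≡2), b=3^2·(≡2) mod 3; (2|3)=-1, (2|3)=-1; (−1)^{-3·2·1}·(-1)^2·(-1)^-3 = -1.
v=∞: 4551 > 0 and -4921 < 0  ⇒  (a,b)_∞ = +1.
v=37: a=37^3·(≡25), b=37^1·(≡32) mod 37; (25|37)=+1, (32|37)=-1; (−1)^{3·1·18}·(+1)^1·(-1)^3 = -1.
v=2: v_2(a)=14, v_2(b)=0; units ≡ 7, 7 (mod 8); ε·ε+αω+βω = 1·1+14·0+0·0 ≡ 1  ⇒  (a,b)_2 = -1.
v=7: a=7^2·(≡1), b=7^1·(≡1) mod 7; (1|7)=+1, (1|7)=+1; (−1)^{2·1·3}·(+1)^1·(+1)^2 = +1.
v=41: a=41^1·(≡17), b=41^0·(≡23) mod 41; (17|41)=-1, (23|41)=+1; (−1)^{1·0·20}·(-1)^0·(+1)^1 = +1.
v=19: a=19^0·(≡18), b=19^-1·(≡17) mod 19; (18|19)=-1, (17|19)=+1; (−1)^{0·-1·9}·(-1)^-1·(+1)^0 = -1.
Ram(4551, -4921) = {2, 3, 19, 37}; no ℚ_2-point on the conic.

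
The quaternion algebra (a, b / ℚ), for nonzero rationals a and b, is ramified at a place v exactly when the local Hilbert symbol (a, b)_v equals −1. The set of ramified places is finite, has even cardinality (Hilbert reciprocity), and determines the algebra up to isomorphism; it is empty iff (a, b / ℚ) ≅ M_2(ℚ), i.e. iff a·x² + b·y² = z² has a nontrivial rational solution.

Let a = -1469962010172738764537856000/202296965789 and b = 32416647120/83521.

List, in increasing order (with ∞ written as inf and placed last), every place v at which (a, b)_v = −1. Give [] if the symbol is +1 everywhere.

Mod squares: a ≡ -220110, b ≡ 16445. Check v ∈ {∞, 2, 3, 5, 7, 11, 13, 17, 23, 29}.
v=∞: -220110 < 0 and 16445 > 0  ⇒  (a,b)_∞ = +1.
v=7: a=7^2·(≡3), b=7^0·(≡1) mod 7; (3|7)=-1, (1|7)=+1; (−1)^{2·0·3}·(-1)^0·(+1)^2 = +1.
v=29: a=29^-1·(≡19), b=29^0·(≡27) mod 29; (19|29)=-1, (27|29)=-1; (−1)^{-1·0·14}·(-1)^0·(-1)^-1 = -1.
v=5: a=5^3·(≡3), b=5^1·(≡4) mod 5; (3|5)=-1, (4|5)=+1; (−1)^{3·1·2}·(-1)^1·(+1)^3 = -1.
v=17: a=17^-8·(≡12), b=17^-4·(≡5) mod 17; (12|17)=-1, (5|17)=-1; (−1)^{-8·-4·8}·(-1)^-4·(-1)^-8 = +1.
v=11: a=11^1·(≡7), b=11^1·(≡8) mod 11; (7|11)=-1, (8|11)=-1; (−1)^{1·1·5}·(-1)^1·(-1)^1 = -1.
v=13: a=13^6·(≡6), b=13^3·(≡10) mod 13; (6|13)=-1, (10|13)=+1; (−1)^{6·3·6}·(-1)^3·(+1)^6 = -1.
v=3: a=3^11·(≡1), b=3^6·(≡2) mod 3; (1|3)=+1, (2|3)=-1; (−1)^{11·6·1}·(+1)^6·(-1)^11 = -1.
v=2: v_2(a)=21, v_2(b)=4; units ≡ 1, 5 (mod 8); ε·ε+αω+βω = 0·0+21·1+4·0 ≡ 1  ⇒  (a,b)_2 = -1.
v=23: a=23^3·(≡10), b=23^1·(≡6) mod 23; (10|23)=-1, (6|23)=+1; (−1)^{3·1·11}·(-1)^1·(+1)^3 = +1.
Ram(-220110, 16445) = {2, 3, 5, 11, 13, 29}; no ℚ_2-point on the conic.

[2, 3, 5, 11, 13, 29]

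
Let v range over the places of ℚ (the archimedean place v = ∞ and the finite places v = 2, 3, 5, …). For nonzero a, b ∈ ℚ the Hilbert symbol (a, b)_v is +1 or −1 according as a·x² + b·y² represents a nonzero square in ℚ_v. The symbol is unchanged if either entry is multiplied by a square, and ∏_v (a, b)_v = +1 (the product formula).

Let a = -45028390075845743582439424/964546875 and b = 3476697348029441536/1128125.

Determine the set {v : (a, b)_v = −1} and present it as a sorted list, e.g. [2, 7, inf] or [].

(a, b) ≡ (-79534, 15470) mod (ℚ^×)²; places V = {2, 3, 5, 7, 11, 13, 17, 19, 23, ∞}.
(a,b)_13: α=7, u≡6; β=5, v≡5 (mod 13); (6|13)=-1, (5|13)=-1; sign (−1)^0·-1^5·-1^7 = +1.
(a,b)_7: α=7, u≡6; β=5, v≡5 (mod 7); (6|7)=-1, (5|7)=-1; sign (−1)^1·-1^5·-1^7 = -1.
(a,b)_11: α=2, u≡2; β=2, v≡4 (mod 11); (2|11)=-1, (4|11)=+1; sign (−1)^0·-1^2·+1^2 = +1.
(a,b)_19: α=-3, u≡14; β=-2, v≡16 (mod 19); (14|19)=-1, (16|19)=+1; sign (−1)^0·-1^-2·+1^-3 = +1.
(a,b)_2: α=11, β=9; u≡1, v≡7 (mod 8); ε(u)ε(v)=0·1, αω(v)=11·0, βω(u)=9·0; sum ≡ 0  ⇒  +1.
(a,b)_17: α=2, u≡4; β=1, v≡1 (mod 17); (4|17)=+1, (1|17)=+1; sign (−1)^0·+1^1·+1^2 = +1.
(a,b)_23: α=3, u≡19; β=2, v≡7 (mod 23); (19|23)=-1, (7|23)=-1; sign (−1)^0·-1^2·-1^3 = -1.
(a,b)_∞: sgn(-79534)=−, sgn(15470)=+, so +1.
(a,b)_3: α=-2, u≡2; β=0, v≡2 (mod 3); (2|3)=-1, (2|3)=-1; sign (−1)^0·-1^0·-1^-2 = +1.
(a,b)_5: α=-6, u≡1; β=-5, v≡1 (mod 5); (1|5)=+1, (1|5)=+1; sign (−1)^0·+1^-5·+1^-6 = +1.
(-79534, 15470 / ℚ) ramifies at {7, 23}: a division algebra.

[7, 23]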